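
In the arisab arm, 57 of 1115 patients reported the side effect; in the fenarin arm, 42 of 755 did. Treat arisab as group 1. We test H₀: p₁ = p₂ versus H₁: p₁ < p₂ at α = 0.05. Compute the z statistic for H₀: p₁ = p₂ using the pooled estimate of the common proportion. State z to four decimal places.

z = -0.4272

p̂₁ = 57/1115 = 0.051121, p̂₂ = 42/755 = 0.055629.
Pooled p̂ = (57+42)/(1115+755) = 99/1870 = 0.052941.
SE = √(p̂(1−p̂)(1/n₁+1/n₂)) = √(0.052941·0.947059·0.00222136) = √(0.000111376) = 0.010553.
z = (0.051121 − 0.055629)/0.010553 = -0.004508/0.010553 = -0.4272.
p-value = P(Z < -0.427) ≈ 0.3346, so at α = 0.05 we fail to reject H₀.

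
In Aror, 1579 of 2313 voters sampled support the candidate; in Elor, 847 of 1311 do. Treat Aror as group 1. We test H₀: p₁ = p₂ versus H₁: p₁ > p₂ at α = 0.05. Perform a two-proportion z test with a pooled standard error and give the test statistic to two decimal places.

p̂₁ = 1579/2313 ≈ 0.6827, p̂₂ = 847/1311 ≈ 0.6461.
Pooled p̂ = (1579+847)/(2313+1311) = 2426/3624 = 0.6694.
SE = √(0.221295 × 0.00119512) = 0.0163.
z = (0.6827 − 0.6461)/0.0163 = 0.0366/0.0163 = 2.25.
p-value = P(Z > 2.250) ≈ 0.0122; since p < α = 0.05, reject H₀.

z = 2.25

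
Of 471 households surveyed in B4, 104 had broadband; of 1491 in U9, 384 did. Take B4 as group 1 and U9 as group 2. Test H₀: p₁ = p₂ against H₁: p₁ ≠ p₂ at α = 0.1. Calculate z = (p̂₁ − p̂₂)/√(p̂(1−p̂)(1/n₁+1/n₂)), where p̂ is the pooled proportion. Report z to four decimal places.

p̂₁ = 104/471 ≈ 0.220807, p̂₂ = 384/1491 ≈ 0.257545.
Pooled p̂ = (104+384)/(471+1491) = 488/1962 = 0.248726.
SE = √(p̂(1−p̂)(1/n₁+1/n₂)) = √(0.248726·0.751274·0.00279383) = √(0.000522059) = 0.022849.
z = (0.220807 − 0.257545)/0.022849 = -0.036738/0.022849 = -1.6079.
p-value = 2·P(Z > 1.608) ≈ 0.1079; since p > α = 0.1, fail to reject H₀.

z = -1.6079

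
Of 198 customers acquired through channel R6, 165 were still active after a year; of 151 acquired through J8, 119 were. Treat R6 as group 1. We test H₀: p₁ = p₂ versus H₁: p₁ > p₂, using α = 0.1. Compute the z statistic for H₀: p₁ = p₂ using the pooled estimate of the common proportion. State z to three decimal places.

z = 1.076

p̂₁ = 165/198 = 0.83333, p̂₂ = 119/151 = 0.78808.
Pooled p̂ = (165+119)/(198+151) = 284/349 = 0.81375.
SE = √(0.151559 × 0.011673) = 0.04206.
z = (0.83333 − 0.78808)/0.04206 = 0.04525/0.04206 = 1.076.
p-value = P(Z > 1.076) ≈ 0.1410, so at α = 0.1 we fail to reject H₀.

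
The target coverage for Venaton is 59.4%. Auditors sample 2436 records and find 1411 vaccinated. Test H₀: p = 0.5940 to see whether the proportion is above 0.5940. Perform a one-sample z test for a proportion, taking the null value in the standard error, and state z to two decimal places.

p̂ = 1411/2436 ≈ 0.57923.
SE = √(p₀(1−p₀)/n) = √(0.24116/2436) = 0.00995.
z = (0.57923 − 0.594)/0.00995 = -0.01477/0.00995 = -1.48.
p-value = P(Z > -1.485) ≈ 0.9312.

z = -1.48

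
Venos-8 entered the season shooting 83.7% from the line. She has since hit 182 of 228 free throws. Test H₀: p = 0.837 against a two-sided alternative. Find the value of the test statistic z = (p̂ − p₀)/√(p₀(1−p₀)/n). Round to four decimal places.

p̂ = 182/228 = 0.798246.
Under H₀, SE = √(0.837·0.163/228) = √(0.000598382) = 0.024462.
z = (0.798246 − 0.837)/0.024462 = -0.038754/0.024462 = -1.5843.

z = -1.5843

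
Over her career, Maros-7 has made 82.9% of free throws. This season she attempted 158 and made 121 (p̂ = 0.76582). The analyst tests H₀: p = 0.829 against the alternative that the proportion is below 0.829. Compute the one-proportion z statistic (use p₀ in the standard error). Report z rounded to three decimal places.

z = -2.109

p̂ = 121/158 = 0.765823.
SE = √(p₀(1−p₀)/n) = √(0.14176/158) = 0.029953.
z = (0.765823 − 0.829)/0.029953 = -0.063177/0.029953 = -2.109.
p-value = P(Z < -2.109) ≈ 0.0175.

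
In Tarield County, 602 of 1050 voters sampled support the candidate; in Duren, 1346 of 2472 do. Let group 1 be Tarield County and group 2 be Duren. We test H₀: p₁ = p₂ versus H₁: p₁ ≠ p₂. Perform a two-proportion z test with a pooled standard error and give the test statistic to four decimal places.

z = 1.5745

p̂₁ = 602/1050 ≈ 0.573333, p̂₂ = 1346/2472 ≈ 0.544498.
Pooled p̂ = (602+1346)/(1050+2472) = 1948/3522 = 0.553095.
SE = √(0.247181 × 0.00135691) = 0.018314.
z = (0.573333 − 0.544498)/0.018314 = 0.028835/0.018314 = 1.5745.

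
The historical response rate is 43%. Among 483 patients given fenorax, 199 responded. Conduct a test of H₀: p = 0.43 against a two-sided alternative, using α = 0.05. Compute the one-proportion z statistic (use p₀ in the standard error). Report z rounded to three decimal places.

z = -0.799

p̂ = 199/483 ≈ 0.412008.
Standard error under H₀: √(0.43×0.57/483) = 0.022527.
z = (0.412008 − 0.43)/0.022527 = -0.017992/0.022527 = -0.799.
p-value = 2·P(Z > 0.799) ≈ 0.4245, so at α = 0.05 we fail to reject H₀.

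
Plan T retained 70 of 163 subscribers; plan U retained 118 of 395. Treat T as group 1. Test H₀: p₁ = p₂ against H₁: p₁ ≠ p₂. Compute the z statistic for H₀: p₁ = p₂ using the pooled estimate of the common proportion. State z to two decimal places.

z = 2.97

p̂₁ = 70/163 ≈ 0.4294, p̂₂ = 118/395 ≈ 0.2987.
Pooled p̂ = (70+118)/(163+395) = 188/558 = 0.3369.
SE = √(0.223404 × 0.00866661) = 0.0440.
z = (0.4294 − 0.2987)/0.0440 = 0.1307/0.0440 = 2.97.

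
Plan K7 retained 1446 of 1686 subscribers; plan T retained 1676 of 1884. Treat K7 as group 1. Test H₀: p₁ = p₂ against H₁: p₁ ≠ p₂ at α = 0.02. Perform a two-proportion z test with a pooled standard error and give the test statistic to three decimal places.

p̂₁ = 1446/1686 = 0.85765, p̂₂ = 1676/1884 = 0.88960.
Pooled p̂ = (1446+1676)/(1686+1884) = 3122/3570 = 0.87451.
SE = √(0.109742 × 0.00112391) = 0.01111.
z = (0.85765 − 0.88960)/0.01111 = -0.03195/0.01111 = -2.876.
Two-sided p-value ≈ 2·Φ(−2.876) = 0.0040, so at α = 0.02 we reject H₀.

z = -2.876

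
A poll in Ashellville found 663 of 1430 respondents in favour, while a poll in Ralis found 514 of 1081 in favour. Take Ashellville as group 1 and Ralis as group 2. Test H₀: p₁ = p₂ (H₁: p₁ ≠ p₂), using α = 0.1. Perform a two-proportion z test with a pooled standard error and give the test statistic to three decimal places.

p̂₁ = 663/1430 ≈ 0.46364, p̂₂ = 514/1081 ≈ 0.47549.
Pooled p̂ = (663+514)/(1430+1081) = 1177/2511 = 0.46874.
SE = √(p̂(1−p̂)(1/n₁+1/n₂)) = √(0.46874·0.53126·0.00162437) = √(0.000404505) = 0.02011.
z = (0.46364 − 0.47549)/0.02011 = -0.01185/0.02011 = -0.589.
Two-sided p-value ≈ 2·Φ(−0.589) = 0.5558, so at α = 0.1 we fail to reject H₀.

z = -0.589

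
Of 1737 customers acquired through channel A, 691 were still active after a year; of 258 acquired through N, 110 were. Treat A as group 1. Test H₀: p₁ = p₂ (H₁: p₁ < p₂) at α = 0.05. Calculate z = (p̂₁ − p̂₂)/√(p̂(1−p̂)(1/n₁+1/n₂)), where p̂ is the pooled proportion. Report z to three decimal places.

z = -0.873

p̂₁ = 691/1737 = 0.39781, p̂₂ = 110/258 = 0.42636.
Pooled p̂ = (691+110)/(1737+258) = 801/1995 = 0.40150.
SE = √(0.240298 × 0.00445167) = 0.03271.
z = (0.39781 − 0.42636)/0.03271 = -0.02855/0.03271 = -0.873.
p-value = P(Z < -0.873) ≈ 0.1914, so at α = 0.05 we fail to reject H₀.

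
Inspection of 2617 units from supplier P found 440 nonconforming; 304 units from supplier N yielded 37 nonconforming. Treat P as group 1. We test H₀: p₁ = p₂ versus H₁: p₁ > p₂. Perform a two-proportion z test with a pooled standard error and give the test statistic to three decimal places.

z = 2.073

p̂₁ = 440/2617 ≈ 0.168131, p̂₂ = 37/304 ≈ 0.121711.
Pooled p̂ = (440+37)/(2617+304) = 477/2921 = 0.163300.
SE = √(0.136633 × 0.00367159) = 0.022398.
z = (0.168131 − 0.121711)/0.022398 = 0.046420/0.022398 = 2.073.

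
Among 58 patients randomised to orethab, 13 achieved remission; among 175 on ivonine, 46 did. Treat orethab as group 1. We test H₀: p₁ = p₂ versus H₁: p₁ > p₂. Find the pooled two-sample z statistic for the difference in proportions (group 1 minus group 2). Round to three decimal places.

z = -0.588

p̂₁ = 13/58 = 0.22414, p̂₂ = 46/175 = 0.26286.
Pooled p̂ = (13+46)/(58+175) = 59/233 = 0.25322.
SE = √(p̂(1−p̂)(1/n₁+1/n₂)) = √(0.25322·0.74678·0.0229557) = √(0.0043409) = 0.06589.
z = (0.22414 − 0.26286)/0.06589 = -0.03872/0.06589 = -0.588.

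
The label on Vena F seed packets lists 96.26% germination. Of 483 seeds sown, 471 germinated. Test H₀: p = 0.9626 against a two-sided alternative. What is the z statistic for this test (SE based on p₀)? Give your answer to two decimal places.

z = 1.45

p̂ = 471/483 ≈ 0.975155.
Under H₀, SE = √(0.9626·0.0374/483) = √(7.45367e-05) = 0.008633.
z = (0.975155 − 0.9626)/0.008633 = 0.012555/0.008633 = 1.45.
p-value = 2·P(Z > 1.454) ≈ 0.1459.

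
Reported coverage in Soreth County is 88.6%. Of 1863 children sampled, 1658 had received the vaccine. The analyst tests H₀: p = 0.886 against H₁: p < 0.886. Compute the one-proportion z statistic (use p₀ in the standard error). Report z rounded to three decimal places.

z = 0.538

p̂ = 1658/1863 = 0.88996.
Standard error under H₀: √(0.886×0.114/1863) = 0.00736.
z = (0.88996 − 0.886)/0.00736 = 0.00396/0.00736 = 0.538.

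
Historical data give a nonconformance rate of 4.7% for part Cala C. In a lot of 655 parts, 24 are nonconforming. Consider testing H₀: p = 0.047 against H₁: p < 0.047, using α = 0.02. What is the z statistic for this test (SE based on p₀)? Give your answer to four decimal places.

z = -1.2527

p̂ = 24/655 ≈ 0.0366412.
Standard error under H₀: √(0.047×0.953/655) = 0.0082694.
z = (0.0366412 − 0.047)/0.0082694 = -0.0103588/0.0082694 = -1.2527.
p-value = P(Z < -1.253) ≈ 0.1052, so at α = 0.02 we fail to reject H₀.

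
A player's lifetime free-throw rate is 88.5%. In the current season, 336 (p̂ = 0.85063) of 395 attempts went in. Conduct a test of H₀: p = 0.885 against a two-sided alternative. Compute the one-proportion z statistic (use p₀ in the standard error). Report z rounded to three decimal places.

z = -2.141

p̂ = 336/395 ≈ 0.85063.
Under H₀, SE = √(0.885·0.115/395) = √(0.000257658) = 0.01605.
z = (0.85063 − 0.885)/0.01605 = -0.03437/0.01605 = -2.141.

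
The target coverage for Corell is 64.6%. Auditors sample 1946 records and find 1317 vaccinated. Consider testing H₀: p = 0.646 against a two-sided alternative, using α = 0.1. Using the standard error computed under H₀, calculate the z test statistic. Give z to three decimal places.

p̂ = 1317/1946 = 0.67677.
Standard error under H₀: √(0.646×0.354/1946) = 0.01084.
z = (0.67677 − 0.646)/0.01084 = 0.03077/0.01084 = 2.839.
Two-sided p-value ≈ 2·Φ(−2.839) = 0.0045. With α = 0.1, reject H₀.

z = 2.839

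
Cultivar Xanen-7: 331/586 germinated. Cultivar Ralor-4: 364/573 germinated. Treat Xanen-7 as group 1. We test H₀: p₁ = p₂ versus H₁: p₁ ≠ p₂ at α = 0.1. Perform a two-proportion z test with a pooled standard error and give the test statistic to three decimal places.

z = -2.446

p̂₁ = 331/586 = 0.564846, p̂₂ = 364/573 = 0.635253.
Pooled p̂ = (331+364)/(586+573) = 695/1159 = 0.599655.
SE = √(0.240069 × 0.00345169) = 0.028786.
z = (0.564846 − 0.635253)/0.028786 = -0.070407/0.028786 = -2.446.
Two-sided p-value ≈ 2·Φ(−2.446) = 0.0145, so at α = 0.1 we reject H₀.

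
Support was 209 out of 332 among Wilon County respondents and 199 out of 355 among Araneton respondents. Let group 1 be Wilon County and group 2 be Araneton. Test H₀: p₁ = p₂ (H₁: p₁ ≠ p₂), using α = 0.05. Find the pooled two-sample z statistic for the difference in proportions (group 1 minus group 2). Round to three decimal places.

p̂₁ = 209/332 ≈ 0.62952, p̂₂ = 199/355 ≈ 0.56056.
Pooled p̂ = (209+199)/(332+355) = 408/687 = 0.59389.
SE = √(p̂(1−p̂)(1/n₁+1/n₂)) = √(0.59389·0.40611·0.00582895) = √(0.00140586) = 0.03749.
z = (0.62952 − 0.56056)/0.03749 = 0.06896/0.03749 = 1.839.
p-value = 2·P(Z > 1.839) ≈ 0.0659; since p > α = 0.05, fail to reject H₀.

z = 1.839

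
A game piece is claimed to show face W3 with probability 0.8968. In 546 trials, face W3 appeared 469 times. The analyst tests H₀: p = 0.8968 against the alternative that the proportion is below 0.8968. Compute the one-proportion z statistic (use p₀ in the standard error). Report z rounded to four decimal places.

z = -2.9053

p̂ = 469/546 = 0.8589744.
Under H₀, SE = √(0.8968·0.1032/546) = √(0.000169505) = 0.0130194.
z = (0.8589744 − 0.8968)/0.0130194 = -0.0378256/0.0130194 = -2.9053.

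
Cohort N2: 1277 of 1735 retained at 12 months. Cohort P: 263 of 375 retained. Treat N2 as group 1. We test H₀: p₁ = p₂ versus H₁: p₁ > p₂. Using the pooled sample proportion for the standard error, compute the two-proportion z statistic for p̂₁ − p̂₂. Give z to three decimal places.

z = 1.372

p̂₁ = 1277/1735 = 0.73602, p̂₂ = 263/375 = 0.70133.
Pooled p̂ = (1277+263)/(1735+375) = 1540/2110 = 0.72986.
SE = √(p̂(1−p̂)(1/n₁+1/n₂)) = √(0.72986·0.27014·0.00324304) = √(0.000639414) = 0.02529.
z = (0.73602 − 0.70133)/0.02529 = 0.03469/0.02529 = 1.372.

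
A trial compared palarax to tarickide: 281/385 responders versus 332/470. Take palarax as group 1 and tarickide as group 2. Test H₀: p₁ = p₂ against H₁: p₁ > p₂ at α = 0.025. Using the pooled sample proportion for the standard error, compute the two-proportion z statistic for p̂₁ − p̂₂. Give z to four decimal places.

p̂₁ = 281/385 = 0.729870, p̂₂ = 332/470 = 0.706383.
Pooled p̂ = (281+332)/(385+470) = 613/855 = 0.716959.
SE = √(0.202929 × 0.00472506) = 0.030965.
z = (0.729870 − 0.706383)/0.030965 = 0.023487/0.030965 = 0.7585.
p-value = P(Z > 0.758) ≈ 0.2241, so at α = 0.025 we fail to reject H₀.

z = 0.7585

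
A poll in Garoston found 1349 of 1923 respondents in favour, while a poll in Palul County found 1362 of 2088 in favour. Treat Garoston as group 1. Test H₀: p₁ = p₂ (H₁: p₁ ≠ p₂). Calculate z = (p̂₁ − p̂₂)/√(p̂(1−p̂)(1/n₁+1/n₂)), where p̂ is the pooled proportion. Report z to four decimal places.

p̂₁ = 1349/1923 = 0.701508, p̂₂ = 1362/2088 = 0.652299.
Pooled p̂ = (1349+1362)/(1923+2088) = 2711/4011 = 0.675891.
SE = √(p̂(1−p̂)(1/n₁+1/n₂)) = √(0.675891·0.324109·0.000998948) = √(0.000218832) = 0.014793.
z = (0.701508 − 0.652299)/0.014793 = 0.049209/0.014793 = 3.3265.

z = 3.3265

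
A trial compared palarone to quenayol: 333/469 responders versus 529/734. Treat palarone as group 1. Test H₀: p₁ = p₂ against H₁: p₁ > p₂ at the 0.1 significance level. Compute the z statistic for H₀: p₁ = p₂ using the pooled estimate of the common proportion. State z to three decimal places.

p̂₁ = 333/469 ≈ 0.71002, p̂₂ = 529/734 ≈ 0.72071.
Pooled p̂ = (333+529)/(469+734) = 862/1203 = 0.71654.
SE = √(0.20311 × 0.00349459) = 0.02664.
z = (0.71002 − 0.72071)/0.02664 = -0.01069/0.02664 = -0.401.
p-value = P(Z > -0.401) ≈ 0.6558, so at α = 0.1 we fail to reject H₀.

z = -0.401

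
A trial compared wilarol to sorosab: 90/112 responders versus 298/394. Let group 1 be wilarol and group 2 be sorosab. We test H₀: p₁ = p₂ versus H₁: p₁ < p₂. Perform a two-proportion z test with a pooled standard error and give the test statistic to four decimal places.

p̂₁ = 90/112 = 0.803571, p̂₂ = 298/394 = 0.756345.
Pooled p̂ = (90+298)/(112+394) = 388/506 = 0.766798.
SE = √(0.178819 × 0.0114666) = 0.045282.
z = (0.803571 − 0.756345)/0.045282 = 0.047226/0.045282 = 1.0429.

z = 1.0429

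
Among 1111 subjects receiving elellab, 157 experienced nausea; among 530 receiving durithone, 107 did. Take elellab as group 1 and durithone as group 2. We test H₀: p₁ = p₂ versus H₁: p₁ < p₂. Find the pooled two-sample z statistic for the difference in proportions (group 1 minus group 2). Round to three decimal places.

p̂₁ = 157/1111 ≈ 0.14131, p̂₂ = 107/530 ≈ 0.20189.
Pooled p̂ = (157+107)/(1111+530) = 264/1641 = 0.16088.
SE = √(0.134996 × 0.00278688) = 0.01940.
z = (0.14131 − 0.20189)/0.01940 = -0.06058/0.01940 = -3.123.
p-value = P(Z < -3.123) ≈ 0.0009.

z = -3.123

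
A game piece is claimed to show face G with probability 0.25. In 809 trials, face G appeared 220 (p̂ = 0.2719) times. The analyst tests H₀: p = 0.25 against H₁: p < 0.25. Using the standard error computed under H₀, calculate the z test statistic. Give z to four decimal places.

z = 1.4412

p̂ = 220/809 ≈ 0.271941.
Standard error under H₀: √(0.25×0.75/809) = 0.015224.
z = (0.271941 − 0.25)/0.015224 = 0.021941/0.015224 = 1.4412.
p-value = P(Z < 1.441) ≈ 0.9252.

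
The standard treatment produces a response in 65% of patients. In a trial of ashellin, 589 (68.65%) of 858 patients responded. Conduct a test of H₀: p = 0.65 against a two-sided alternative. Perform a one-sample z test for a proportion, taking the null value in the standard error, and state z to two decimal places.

p̂ = 589/858 = 0.6865.
SE = √(p₀(1−p₀)/n) = √(0.2275/858) = 0.0163.
z = (0.6865 − 0.65)/0.0163 = 0.0365/0.0163 = 2.24.
p-value = 2·P(Z > 2.240) ≈ 0.0251.

z = 2.24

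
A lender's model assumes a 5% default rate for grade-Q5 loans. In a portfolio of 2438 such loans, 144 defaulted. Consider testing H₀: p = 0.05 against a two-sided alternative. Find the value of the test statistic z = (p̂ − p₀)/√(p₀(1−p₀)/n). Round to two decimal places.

p̂ = 144/2438 = 0.05906.
SE = √(p₀(1−p₀)/n) = √(0.0475/2438) = 0.00441.
z = (0.05906 − 0.05)/0.00441 = 0.00906/0.00441 = 2.05.

z = 2.05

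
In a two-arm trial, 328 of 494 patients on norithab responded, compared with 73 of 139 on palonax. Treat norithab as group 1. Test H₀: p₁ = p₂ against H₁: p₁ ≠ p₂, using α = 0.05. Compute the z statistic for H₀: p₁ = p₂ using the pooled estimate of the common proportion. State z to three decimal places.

z = 3.000

p̂₁ = 328/494 = 0.66397, p̂₂ = 73/139 = 0.52518.
Pooled p̂ = (328+73)/(494+139) = 401/633 = 0.63349.
SE = √(0.23218 × 0.00921854) = 0.04626.
z = (0.66397 − 0.52518)/0.04626 = 0.13879/0.04626 = 3.000.
p-value = 2·P(Z > 3.000) ≈ 0.0027, so at α = 0.05 we reject H₀.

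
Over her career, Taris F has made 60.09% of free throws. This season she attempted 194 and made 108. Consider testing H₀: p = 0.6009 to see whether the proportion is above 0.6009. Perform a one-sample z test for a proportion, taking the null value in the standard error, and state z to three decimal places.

p̂ = 108/194 ≈ 0.55670.
SE = √(p₀(1−p₀)/n) = √(0.23982/194) = 0.03516.
z = (0.55670 − 0.6009)/0.03516 = -0.04420/0.03516 = -1.257.

z = -1.257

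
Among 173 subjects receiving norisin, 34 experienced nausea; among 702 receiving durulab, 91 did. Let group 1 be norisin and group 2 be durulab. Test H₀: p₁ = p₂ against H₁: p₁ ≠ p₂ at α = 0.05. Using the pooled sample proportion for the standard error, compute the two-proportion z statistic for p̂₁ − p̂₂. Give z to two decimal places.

z = 2.25

p̂₁ = 34/173 ≈ 0.1965, p̂₂ = 91/702 ≈ 0.1296.
Pooled p̂ = (34+91)/(173+702) = 125/875 = 0.1429.
SE = √(0.122449 × 0.00720485) = 0.0297.
z = (0.1965 − 0.1296)/0.0297 = 0.0669/0.0297 = 2.25.
p-value = 2·P(Z > 2.252) ≈ 0.0243. With α = 0.05, reject H₀.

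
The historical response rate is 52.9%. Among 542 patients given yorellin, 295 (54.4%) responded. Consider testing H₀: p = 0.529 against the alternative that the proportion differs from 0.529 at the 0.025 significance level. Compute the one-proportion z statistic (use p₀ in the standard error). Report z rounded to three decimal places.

p̂ = 295/542 = 0.54428.
Standard error under H₀: √(0.529×0.471/542) = 0.02144.
z = (0.54428 − 0.529)/0.02144 = 0.01528/0.02144 = 0.713.
Two-sided p-value ≈ 2·Φ(−0.713) = 0.4760; since p > α = 0.025, fail to reject H₀.

z = 0.713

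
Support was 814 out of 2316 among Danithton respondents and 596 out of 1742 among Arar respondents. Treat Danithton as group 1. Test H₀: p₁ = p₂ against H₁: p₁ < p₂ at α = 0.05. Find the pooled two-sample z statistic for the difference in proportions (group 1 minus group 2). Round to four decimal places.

p̂₁ = 814/2316 = 0.351468, p̂₂ = 596/1742 = 0.342135.
Pooled p̂ = (814+596)/(2316+1742) = 1410/4058 = 0.347462.
SE = √(0.226732 × 0.00100583) = 0.015101.
z = (0.351468 − 0.342135)/0.015101 = 0.009333/0.015101 = 0.6180.
p-value = P(Z < 0.618) ≈ 0.7317; since p > α = 0.05, fail to reject H₀.

z = 0.6180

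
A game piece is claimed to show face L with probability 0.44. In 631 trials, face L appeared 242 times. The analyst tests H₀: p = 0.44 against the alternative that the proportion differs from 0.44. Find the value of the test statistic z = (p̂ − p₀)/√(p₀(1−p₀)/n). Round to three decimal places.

p̂ = 242/631 = 0.38352.
Standard error under H₀: √(0.44×0.56/631) = 0.01976.
z = (0.38352 − 0.44)/0.01976 = -0.05648/0.01976 = -2.858.
Two-sided p-value ≈ 2·Φ(−2.858) = 0.0043.

z = -2.858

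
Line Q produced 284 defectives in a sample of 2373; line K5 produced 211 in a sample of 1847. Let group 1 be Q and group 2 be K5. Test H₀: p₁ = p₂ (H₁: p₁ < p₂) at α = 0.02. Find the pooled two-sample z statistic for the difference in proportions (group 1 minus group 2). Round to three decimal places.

p̂₁ = 284/2373 ≈ 0.11968, p̂₂ = 211/1847 ≈ 0.11424.
Pooled p̂ = (284+211)/(2373+1847) = 495/4220 = 0.11730.
SE = √(0.10354 × 0.000962826) = 0.00998.
z = (0.11968 − 0.11424)/0.00998 = 0.00544/0.00998 = 0.545.
p-value = P(Z < 0.545) ≈ 0.7071; since p > α = 0.02, fail to reject H₀.

z = 0.545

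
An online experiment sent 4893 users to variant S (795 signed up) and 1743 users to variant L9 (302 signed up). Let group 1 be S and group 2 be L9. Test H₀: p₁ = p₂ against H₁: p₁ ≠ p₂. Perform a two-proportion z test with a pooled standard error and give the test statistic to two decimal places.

z = -1.04

p̂₁ = 795/4893 = 0.1625, p̂₂ = 302/1743 = 0.1733.
Pooled p̂ = (795+302)/(4893+1743) = 1097/6636 = 0.1653.
SE = √(p̂(1−p̂)(1/n₁+1/n₂)) = √(0.1653·0.8347·0.000778097) = √(0.000107364) = 0.0104.
z = (0.1625 − 0.1733)/0.0104 = -0.0108/0.0104 = -1.04.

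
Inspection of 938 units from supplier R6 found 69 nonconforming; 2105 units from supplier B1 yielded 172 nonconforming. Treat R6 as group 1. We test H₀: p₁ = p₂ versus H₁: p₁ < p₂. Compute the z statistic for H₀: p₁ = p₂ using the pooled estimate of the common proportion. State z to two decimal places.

p̂₁ = 69/938 = 0.07356, p̂₂ = 172/2105 = 0.08171.
Pooled p̂ = (69+172)/(938+2105) = 241/3043 = 0.07920.
SE = √(0.0729258 × 0.00154116) = 0.01060.
z = (0.07356 − 0.08171)/0.01060 = -0.00815/0.01060 = -0.77.

z = -0.77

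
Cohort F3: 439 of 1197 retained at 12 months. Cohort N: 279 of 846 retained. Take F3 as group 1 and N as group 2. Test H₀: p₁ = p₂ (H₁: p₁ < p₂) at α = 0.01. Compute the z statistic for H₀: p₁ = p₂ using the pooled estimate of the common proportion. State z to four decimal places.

p̂₁ = 439/1197 = 0.366750, p̂₂ = 279/846 = 0.329787.
Pooled p̂ = (439+279)/(1197+846) = 718/2043 = 0.351444.
SE = √(0.227931 × 0.00201745) = 0.021444.
z = (0.366750 − 0.329787)/0.021444 = 0.036963/0.021444 = 1.7237.
p-value = P(Z < 1.724) ≈ 0.9576. With α = 0.01, fail to reject H₀.

z = 1.7237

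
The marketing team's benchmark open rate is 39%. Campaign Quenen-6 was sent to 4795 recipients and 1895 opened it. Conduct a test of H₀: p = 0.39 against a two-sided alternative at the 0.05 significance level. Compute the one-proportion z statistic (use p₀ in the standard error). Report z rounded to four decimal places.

z = 0.7387

p̂ = 1895/4795 ≈ 0.3952033.
Standard error under H₀: √(0.39×0.61/4795) = 0.0070437.
z = (0.3952033 − 0.39)/0.0070437 = 0.0052033/0.0070437 = 0.7387.
p-value = 2·P(Z > 0.739) ≈ 0.4601; since p > α = 0.05, fail to reject H₀.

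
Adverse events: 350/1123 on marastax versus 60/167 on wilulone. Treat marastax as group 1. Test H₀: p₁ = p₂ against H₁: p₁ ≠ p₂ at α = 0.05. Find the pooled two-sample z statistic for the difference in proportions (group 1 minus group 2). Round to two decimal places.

z = -1.23

p̂₁ = 350/1123 ≈ 0.3117, p̂₂ = 60/167 ≈ 0.3593.
Pooled p̂ = (350+60)/(1123+167) = 410/1290 = 0.3178.
SE = √(0.216814 × 0.0068785) = 0.0386.
z = (0.3117 − 0.3593)/0.0386 = -0.0476/0.0386 = -1.23.
Two-sided p-value ≈ 2·Φ(−1.233) = 0.2176. With α = 0.05, fail to reject H₀.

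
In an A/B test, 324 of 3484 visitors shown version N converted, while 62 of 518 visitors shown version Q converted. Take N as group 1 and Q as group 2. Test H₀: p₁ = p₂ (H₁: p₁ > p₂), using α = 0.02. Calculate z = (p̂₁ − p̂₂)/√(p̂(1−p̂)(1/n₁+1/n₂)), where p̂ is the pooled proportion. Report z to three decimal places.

p̂₁ = 324/3484 = 0.09300, p̂₂ = 62/518 = 0.11969.
Pooled p̂ = (324+62)/(3484+518) = 386/4002 = 0.09645.
SE = √(0.0871488 × 0.00221753) = 0.01390.
z = (0.09300 − 0.11969)/0.01390 = -0.02669/0.01390 = -1.920.
p-value = P(Z > -1.920) ≈ 0.9726, so at α = 0.02 we fail to reject H₀.

z = -1.920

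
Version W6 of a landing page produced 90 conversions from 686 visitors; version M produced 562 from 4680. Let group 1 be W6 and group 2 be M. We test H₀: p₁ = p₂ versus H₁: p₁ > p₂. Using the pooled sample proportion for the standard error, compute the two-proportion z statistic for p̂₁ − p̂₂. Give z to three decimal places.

p̂₁ = 90/686 = 0.13120, p̂₂ = 562/4680 = 0.12009.
Pooled p̂ = (90+562)/(686+4680) = 652/5366 = 0.12151.
SE = √(p̂(1−p̂)(1/n₁+1/n₂)) = √(0.12151·0.87849·0.0016714) = √(0.000178409) = 0.01336.
z = (0.13120 − 0.12009)/0.01336 = 0.01111/0.01336 = 0.832.
p-value = P(Z > 0.832) ≈ 0.2028.

z = 0.832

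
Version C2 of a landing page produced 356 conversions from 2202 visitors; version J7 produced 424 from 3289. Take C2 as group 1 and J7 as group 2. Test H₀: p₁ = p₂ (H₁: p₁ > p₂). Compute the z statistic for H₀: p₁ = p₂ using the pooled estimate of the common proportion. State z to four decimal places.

p̂₁ = 356/2202 = 0.1616712, p̂₂ = 424/3289 = 0.1289146.
Pooled p̂ = (356+424)/(2202+3289) = 780/5491 = 0.1420506.
SE = √(p̂(1−p̂)(1/n₁+1/n₂)) = √(0.1420506·0.8579494·0.000758176) = √(9.24007e-05) = 0.0096125.
z = (0.1616712 − 0.1289146)/0.0096125 = 0.0327566/0.0096125 = 3.4077.

z = 3.4077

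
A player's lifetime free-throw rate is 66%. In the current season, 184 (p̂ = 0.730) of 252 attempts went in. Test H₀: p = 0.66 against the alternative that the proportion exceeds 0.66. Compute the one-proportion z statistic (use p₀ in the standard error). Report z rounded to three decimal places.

p̂ = 184/252 ≈ 0.73016.
Under H₀, SE = √(0.66·0.34/252) = √(0.000890476) = 0.02984.
z = (0.73016 − 0.66)/0.02984 = 0.07016/0.02984 = 2.351.
p-value = P(Z > 2.351) ≈ 0.0094.

z = 2.351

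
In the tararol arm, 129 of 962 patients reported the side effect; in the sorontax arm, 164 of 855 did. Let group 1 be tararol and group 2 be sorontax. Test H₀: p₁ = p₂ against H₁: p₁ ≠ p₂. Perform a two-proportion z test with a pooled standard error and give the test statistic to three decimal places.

z = -3.339

p̂₁ = 129/962 = 0.134096, p̂₂ = 164/855 = 0.191813.
Pooled p̂ = (129+164)/(962+855) = 293/1817 = 0.161255.
SE = √(p̂(1−p̂)(1/n₁+1/n₂)) = √(0.161255·0.838745·0.00220909) = √(0.000298783) = 0.017285.
z = (0.134096 − 0.191813)/0.017285 = -0.057717/0.017285 = -3.339.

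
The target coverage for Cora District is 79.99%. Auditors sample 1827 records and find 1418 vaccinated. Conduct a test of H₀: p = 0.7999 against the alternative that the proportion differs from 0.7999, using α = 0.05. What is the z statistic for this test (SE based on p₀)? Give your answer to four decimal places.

p̂ = 1418/1827 ≈ 0.776136.
Under H₀, SE = √(0.7999·0.2001/1827) = √(8.76081e-05) = 0.009360.
z = (0.776136 − 0.7999)/0.009360 = -0.023764/0.009360 = -2.5389.
Two-sided p-value ≈ 2·Φ(−2.539) = 0.0111, so at α = 0.05 we reject H₀.

z = -2.5389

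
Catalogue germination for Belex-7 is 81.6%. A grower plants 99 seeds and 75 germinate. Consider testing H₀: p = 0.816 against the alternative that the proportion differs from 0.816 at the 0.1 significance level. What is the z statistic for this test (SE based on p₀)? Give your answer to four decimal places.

p̂ = 75/99 = 0.757576.
Standard error under H₀: √(0.816×0.184/99) = 0.038944.
z = (0.757576 − 0.816)/0.038944 = -0.058424/0.038944 = -1.5002.
Two-sided p-value ≈ 2·Φ(−1.500) = 0.1336, so at α = 0.1 we fail to reject H₀.

z = -1.5002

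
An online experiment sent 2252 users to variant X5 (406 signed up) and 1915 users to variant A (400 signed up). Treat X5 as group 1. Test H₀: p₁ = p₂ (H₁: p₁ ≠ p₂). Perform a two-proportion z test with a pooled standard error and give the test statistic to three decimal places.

z = -2.329

p̂₁ = 406/2252 ≈ 0.18028, p̂₂ = 400/1915 ≈ 0.20888.
Pooled p̂ = (406+400)/(2252+1915) = 806/4167 = 0.19342.
SE = √(p̂(1−p̂)(1/n₁+1/n₂)) = √(0.19342·0.80658·0.000966243) = √(0.000150745) = 0.01228.
z = (0.18028 − 0.20888)/0.01228 = -0.02860/0.01228 = -2.329.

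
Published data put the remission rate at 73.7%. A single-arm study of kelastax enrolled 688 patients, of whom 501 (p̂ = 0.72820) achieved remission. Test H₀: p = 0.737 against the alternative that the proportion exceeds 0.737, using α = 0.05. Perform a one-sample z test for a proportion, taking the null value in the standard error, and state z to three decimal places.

z = -0.524

p̂ = 501/688 ≈ 0.72820.
Under H₀, SE = √(0.737·0.263/688) = √(0.000281731) = 0.01678.
z = (0.72820 − 0.737)/0.01678 = -0.00880/0.01678 = -0.524.
p-value = P(Z > -0.524) ≈ 0.7000. With α = 0.05, fail to reject H₀.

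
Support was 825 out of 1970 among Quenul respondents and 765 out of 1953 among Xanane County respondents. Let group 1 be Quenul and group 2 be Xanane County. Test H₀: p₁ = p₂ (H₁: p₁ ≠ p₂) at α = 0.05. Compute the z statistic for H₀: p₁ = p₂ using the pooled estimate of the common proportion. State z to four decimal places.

z = 1.7272

p̂₁ = 825/1970 = 0.418782, p̂₂ = 765/1953 = 0.391705.
Pooled p̂ = (825+765)/(1970+1953) = 1590/3923 = 0.405302.
SE = √(0.241032 × 0.00101965) = 0.015677.
z = (0.418782 − 0.391705)/0.015677 = 0.027077/0.015677 = 1.7272.
Two-sided p-value ≈ 2·Φ(−1.727) = 0.0841, so at α = 0.05 we fail to reject H₀.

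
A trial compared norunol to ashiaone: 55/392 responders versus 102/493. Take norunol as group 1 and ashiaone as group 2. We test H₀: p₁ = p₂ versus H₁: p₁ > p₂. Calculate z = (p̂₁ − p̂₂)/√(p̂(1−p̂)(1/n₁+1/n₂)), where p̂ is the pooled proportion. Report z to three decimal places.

p̂₁ = 55/392 ≈ 0.14031, p̂₂ = 102/493 ≈ 0.20690.
Pooled p̂ = (55+102)/(392+493) = 157/885 = 0.17740.
SE = √(p̂(1−p̂)(1/n₁+1/n₂)) = √(0.17740·0.82260·0.00457942) = √(0.000668274) = 0.02585.
z = (0.14031 − 0.20690)/0.02585 = -0.06659/0.02585 = -2.576.
p-value = P(Z > -2.576) ≈ 0.9950.

z = -2.576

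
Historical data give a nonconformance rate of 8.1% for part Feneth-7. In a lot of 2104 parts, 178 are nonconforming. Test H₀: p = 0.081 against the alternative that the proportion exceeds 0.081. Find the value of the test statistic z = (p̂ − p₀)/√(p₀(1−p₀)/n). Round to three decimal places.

p̂ = 178/2104 ≈ 0.08460.
Standard error under H₀: √(0.081×0.919/2104) = 0.00595.
z = (0.08460 − 0.081)/0.00595 = 0.00360/0.00595 = 0.605.
p-value = P(Z > 0.605) ≈ 0.2725.

z = 0.605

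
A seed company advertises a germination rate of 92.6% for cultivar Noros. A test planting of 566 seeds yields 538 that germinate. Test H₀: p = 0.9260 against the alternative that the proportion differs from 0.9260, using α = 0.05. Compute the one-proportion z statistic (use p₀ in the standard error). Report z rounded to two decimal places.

p̂ = 538/566 = 0.9505.
Under H₀, SE = √(0.926·0.074/566) = √(0.000121067) = 0.0110.
z = (0.9505 − 0.926)/0.0110 = 0.0245/0.0110 = 2.23.
p-value = 2·P(Z > 2.229) ≈ 0.0258; since p < α = 0.05, reject H₀.

z = 2.23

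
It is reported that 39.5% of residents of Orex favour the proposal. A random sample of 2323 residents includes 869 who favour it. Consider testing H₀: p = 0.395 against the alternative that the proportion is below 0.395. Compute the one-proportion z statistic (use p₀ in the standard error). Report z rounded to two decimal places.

z = -2.06

p̂ = 869/2323 ≈ 0.37409.
Standard error under H₀: √(0.395×0.605/2323) = 0.01014.
z = (0.37409 − 0.395)/0.01014 = -0.02091/0.01014 = -2.06.
p-value = P(Z < -2.062) ≈ 0.0196.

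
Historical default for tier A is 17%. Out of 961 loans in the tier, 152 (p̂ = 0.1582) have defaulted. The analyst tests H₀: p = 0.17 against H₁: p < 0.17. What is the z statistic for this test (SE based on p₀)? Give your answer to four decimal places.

z = -0.9764

p̂ = 152/961 = 0.158169.
Under H₀, SE = √(0.17·0.83/961) = √(0.000146826) = 0.012117.
z = (0.158169 − 0.17)/0.012117 = -0.011831/0.012117 = -0.9764.
p-value = P(Z < -0.976) ≈ 0.1644.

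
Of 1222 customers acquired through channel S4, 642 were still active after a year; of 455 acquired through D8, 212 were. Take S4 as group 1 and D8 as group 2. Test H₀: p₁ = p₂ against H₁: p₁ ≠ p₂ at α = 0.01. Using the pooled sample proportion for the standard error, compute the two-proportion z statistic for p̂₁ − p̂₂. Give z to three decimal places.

z = 2.165

p̂₁ = 642/1222 = 0.52537, p̂₂ = 212/455 = 0.46593.
Pooled p̂ = (642+212)/(1222+455) = 854/1677 = 0.50924.
SE = √(0.249915 × 0.00301613) = 0.02745.
z = (0.52537 − 0.46593)/0.02745 = 0.05944/0.02745 = 2.165.
p-value = 2·P(Z > 2.165) ≈ 0.0304; since p > α = 0.01, fail to reject H₀.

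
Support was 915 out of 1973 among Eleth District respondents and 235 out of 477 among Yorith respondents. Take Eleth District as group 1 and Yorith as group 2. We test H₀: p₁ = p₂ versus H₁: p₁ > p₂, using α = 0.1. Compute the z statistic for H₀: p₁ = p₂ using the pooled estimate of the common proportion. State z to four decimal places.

p̂₁ = 915/1973 ≈ 0.463761, p̂₂ = 235/477 ≈ 0.492662.
Pooled p̂ = (915+235)/(1973+477) = 1150/2450 = 0.469388.
SE = √(0.249063 × 0.00260328) = 0.025463.
z = (0.463761 − 0.492662)/0.025463 = -0.028901/0.025463 = -1.1350.
p-value = P(Z > -1.135) ≈ 0.8718, so at α = 0.1 we fail to reject H₀.

z = -1.1350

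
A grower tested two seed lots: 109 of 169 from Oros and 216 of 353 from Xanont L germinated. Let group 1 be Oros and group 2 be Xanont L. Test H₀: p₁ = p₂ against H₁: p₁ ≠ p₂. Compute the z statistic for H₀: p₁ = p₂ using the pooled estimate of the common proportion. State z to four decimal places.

p̂₁ = 109/169 = 0.644970, p̂₂ = 216/353 = 0.611898.
Pooled p̂ = (109+216)/(169+353) = 325/522 = 0.622605.
SE = √(p̂(1−p̂)(1/n₁+1/n₂)) = √(0.622605·0.377395·0.00875002) = √(0.00205597) = 0.045343.
z = (0.644970 − 0.611898)/0.045343 = 0.033072/0.045343 = 0.7294.
Two-sided p-value ≈ 2·Φ(−0.729) = 0.4658.

z = 0.7294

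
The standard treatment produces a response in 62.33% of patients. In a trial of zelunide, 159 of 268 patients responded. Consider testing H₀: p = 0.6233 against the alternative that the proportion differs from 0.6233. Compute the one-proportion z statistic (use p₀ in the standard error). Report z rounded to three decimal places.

z = -1.014

p̂ = 159/268 ≈ 0.59328.
SE = √(p₀(1−p₀)/n) = √(0.2348/268) = 0.02960.
z = (0.59328 − 0.6233)/0.02960 = -0.03002/0.02960 = -1.014.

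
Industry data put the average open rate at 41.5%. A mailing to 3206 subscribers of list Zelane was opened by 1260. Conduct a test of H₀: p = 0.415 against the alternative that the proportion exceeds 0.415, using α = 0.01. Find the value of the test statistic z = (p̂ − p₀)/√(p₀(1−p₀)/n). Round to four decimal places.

p̂ = 1260/3206 ≈ 0.3930131.
Under H₀, SE = √(0.415·0.585/3206) = √(7.57252e-05) = 0.0087020.
z = (0.3930131 − 0.415)/0.0087020 = -0.0219869/0.0087020 = -2.5266.
p-value = P(Z > -2.527) ≈ 0.9942. With α = 0.01, fail to reject H₀.

z = -2.5266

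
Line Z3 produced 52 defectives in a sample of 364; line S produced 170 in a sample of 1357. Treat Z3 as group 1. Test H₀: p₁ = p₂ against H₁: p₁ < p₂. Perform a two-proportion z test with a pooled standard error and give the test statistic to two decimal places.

p̂₁ = 52/364 = 0.1429, p̂₂ = 170/1357 = 0.1253.
Pooled p̂ = (52+170)/(364+1357) = 222/1721 = 0.1290.
SE = √(p̂(1−p̂)(1/n₁+1/n₂)) = √(0.1290·0.8710·0.00348417) = √(0.000391465) = 0.0198.
z = (0.1429 − 0.1253)/0.0198 = 0.0176/0.0198 = 0.89.

z = 0.89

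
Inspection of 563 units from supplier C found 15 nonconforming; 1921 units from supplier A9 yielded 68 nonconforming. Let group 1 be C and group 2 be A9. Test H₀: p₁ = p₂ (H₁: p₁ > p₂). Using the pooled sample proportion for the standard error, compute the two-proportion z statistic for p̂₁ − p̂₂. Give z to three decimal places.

p̂₁ = 15/563 ≈ 0.02664, p̂₂ = 68/1921 ≈ 0.03540.
Pooled p̂ = (15+68)/(563+1921) = 83/2484 = 0.03341.
SE = √(p̂(1−p̂)(1/n₁+1/n₂)) = √(0.03341·0.96659·0.00229676) = √(7.41793e-05) = 0.00861.
z = (0.02664 − 0.03540)/0.00861 = -0.00876/0.00861 = -1.017.
p-value = P(Z > -1.017) ≈ 0.8453.

z = -1.017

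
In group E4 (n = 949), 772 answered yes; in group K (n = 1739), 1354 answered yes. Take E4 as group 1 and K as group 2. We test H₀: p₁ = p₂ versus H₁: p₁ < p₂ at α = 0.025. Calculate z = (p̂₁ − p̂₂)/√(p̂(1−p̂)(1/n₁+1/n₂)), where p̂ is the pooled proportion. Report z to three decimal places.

z = 2.125

p̂₁ = 772/949 ≈ 0.813488, p̂₂ = 1354/1739 ≈ 0.778608.
Pooled p̂ = (772+1354)/(949+1739) = 2126/2688 = 0.790923.
SE = √(0.165364 × 0.00162878) = 0.016412.
z = (0.813488 − 0.778608)/0.016412 = 0.034880/0.016412 = 2.125.
p-value = P(Z < 2.125) ≈ 0.9832; since p > α = 0.025, fail to reject H₀.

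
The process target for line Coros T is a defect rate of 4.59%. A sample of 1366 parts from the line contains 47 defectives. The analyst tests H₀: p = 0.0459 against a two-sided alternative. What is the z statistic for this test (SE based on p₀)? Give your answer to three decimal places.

p̂ = 47/1366 ≈ 0.03441.
Standard error under H₀: √(0.0459×0.9541/1366) = 0.00566.
z = (0.03441 − 0.0459)/0.00566 = -0.01149/0.00566 = -2.030.

z = -2.030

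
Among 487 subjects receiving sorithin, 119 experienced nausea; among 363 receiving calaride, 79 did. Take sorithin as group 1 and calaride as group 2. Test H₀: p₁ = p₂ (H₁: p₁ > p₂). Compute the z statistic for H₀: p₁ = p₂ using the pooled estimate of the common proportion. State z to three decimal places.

z = 0.912

p̂₁ = 119/487 = 0.24435, p̂₂ = 79/363 = 0.21763.
Pooled p̂ = (119+79)/(487+363) = 198/850 = 0.23294.
SE = √(p̂(1−p̂)(1/n₁+1/n₂)) = √(0.23294·0.76706·0.00480821) = √(0.000859129) = 0.02931.
z = (0.24435 − 0.21763)/0.02931 = 0.02672/0.02931 = 0.912.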